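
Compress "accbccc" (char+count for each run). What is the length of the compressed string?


Input: accbccc
Runs:
  'a' x 1 => "a1"
  'c' x 2 => "c2"
  'b' x 1 => "b1"
  'c' x 3 => "c3"
Compressed: "a1c2b1c3"
Compressed length: 8

8


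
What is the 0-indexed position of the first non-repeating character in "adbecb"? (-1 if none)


Input: adbecb
Character frequencies:
  'a': 1
  'b': 2
  'c': 1
  'd': 1
  'e': 1
Scanning left to right for freq == 1:
  Position 0 ('a'): unique! => answer = 0

0


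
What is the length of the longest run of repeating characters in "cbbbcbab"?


Input: "cbbbcbab"
Scanning for longest run:
  Position 1 ('b'): new char, reset run to 1
  Position 2 ('b'): continues run of 'b', length=2
  Position 3 ('b'): continues run of 'b', length=3
  Position 4 ('c'): new char, reset run to 1
  Position 5 ('b'): new char, reset run to 1
  Position 6 ('a'): new char, reset run to 1
  Position 7 ('b'): new char, reset run to 1
Longest run: 'b' with length 3

3


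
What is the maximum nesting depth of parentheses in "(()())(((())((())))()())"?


Input: "(()())(((())((())))()())"
Tracking depth:
  Position 0 '(': depth becomes 1
  Position 1 '(': depth becomes 2
  Position 2 ')': depth becomes 1
  Position 3 '(': depth becomes 2
  Position 4 ')': depth becomes 1
  Position 5 ')': depth becomes 0
  Position 6 '(': depth becomes 1
  Position 7 '(': depth becomes 2
  Position 8 '(': depth becomes 3
  Position 9 '(': depth becomes 4
  Position 10 ')': depth becomes 3
  Position 11 ')': depth becomes 2
  Position 12 '(': depth becomes 3
  Position 13 '(': depth becomes 4
  Position 14 '(': depth becomes 5
  Position 15 ')': depth becomes 4
  Position 16 ')': depth becomes 3
  Position 17 ')': depth becomes 2
  Position 18 ')': depth becomes 1
  Position 19 '(': depth becomes 2
  Position 20 ')': depth becomes 1
  Position 21 '(': depth becomes 2
  Position 22 ')': depth becomes 1
  Position 23 ')': depth becomes 0
Maximum depth reached: 5

5


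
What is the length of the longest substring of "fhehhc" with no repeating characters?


Input: "fhehhc"
Sliding window (track last position of each char):
  Position 0 ('f'): window [0,0] length 1 -- new best
  Position 1 ('h'): window [0,1] length 2 -- new best
  Position 2 ('e'): window [0,2] length 3 -- new best
  Position 3 ('h'): repeat (last at 1), move window start to 2
  Position 3 ('h'): window [2,3] length 2
  Position 4 ('h'): repeat (last at 3), move window start to 4
  Position 4 ('h'): window [4,4] length 1
  Position 5 ('c'): window [4,5] length 2
Longest substring with no repeats: "fhe" with length 3

3


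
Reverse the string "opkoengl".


Input: opkoengl
Reading characters right to left:
  Position 7: 'l'
  Position 6: 'g'
  Position 5: 'n'
  Position 4: 'e'
  Position 3: 'o'
  Position 2: 'k'
  Position 1: 'p'
  Position 0: 'o'
Reversed: lgneokpo

lgneokpo


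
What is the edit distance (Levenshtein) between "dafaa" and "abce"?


Computing edit distance: "dafaa" -> "abce"
DP table:
           a    b    c    e
      0    1    2    3    4
  d   1    1    2    3    4
  a   2    1    2    3    4
  f   3    2    2    3    4
  a   4    3    3    3    4
  a   5    4    4    4    4
Edit distance = dp[5][4] = 4

4


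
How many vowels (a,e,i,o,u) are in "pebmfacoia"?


Input: pebmfacoia
Checking each character:
  'p' at position 0: consonant
  'e' at position 1: vowel (running total: 1)
  'b' at position 2: consonant
  'm' at position 3: consonant
  'f' at position 4: consonant
  'a' at position 5: vowel (running total: 2)
  'c' at position 6: consonant
  'o' at position 7: vowel (running total: 3)
  'i' at position 8: vowel (running total: 4)
  'a' at position 9: vowel (running total: 5)
Total vowels: 5

5


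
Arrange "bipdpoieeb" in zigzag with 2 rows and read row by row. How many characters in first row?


Zigzag "bipdpoieeb" into 2 rows:
Placing characters:
  'b' => row 0
  'i' => row 1
  'p' => row 0
  'd' => row 1
  'p' => row 0
  'o' => row 1
  'i' => row 0
  'e' => row 1
  'e' => row 0
  'b' => row 1
Rows:
  Row 0: "bppie"
  Row 1: "idoeb"
First row length: 5

5


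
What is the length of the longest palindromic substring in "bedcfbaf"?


Input: "bedcfbaf"
Checking substrings for palindromes:
  No multi-char palindromic substrings found
Longest palindromic substring: "b" with length 1

1


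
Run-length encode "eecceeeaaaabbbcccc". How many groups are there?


Input: eecceeeaaaabbbcccc
Scanning for consecutive runs:
  Group 1: 'e' x 2 (positions 0-1)
  Group 2: 'c' x 2 (positions 2-3)
  Group 3: 'e' x 3 (positions 4-6)
  Group 4: 'a' x 4 (positions 7-10)
  Group 5: 'b' x 3 (positions 11-13)
  Group 6: 'c' x 4 (positions 14-17)
Total groups: 6

6


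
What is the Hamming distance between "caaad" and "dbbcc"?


Comparing "caaad" and "dbbcc" position by position:
  Position 0: 'c' vs 'd' => differ
  Position 1: 'a' vs 'b' => differ
  Position 2: 'a' vs 'b' => differ
  Position 3: 'a' vs 'c' => differ
  Position 4: 'd' vs 'c' => differ
Total differences (Hamming distance): 5

5


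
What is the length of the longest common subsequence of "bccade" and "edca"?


LCS of "bccade" and "edca"
DP table:
           e    d    c    a
      0    0    0    0    0
  b   0    0    0    0    0
  c   0    0    0    1    1
  c   0    0    0    1    1
  a   0    0    0    1    2
  d   0    0    1    1    2
  e   0    1    1    1    2
LCS length = dp[6][4] = 2

2


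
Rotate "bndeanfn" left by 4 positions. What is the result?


Input: "bndeanfn", rotate left by 4
First 4 characters: "bnde"
Remaining characters: "anfn"
Concatenate remaining + first: "anfn" + "bnde" = "anfnbnde"

anfnbnde


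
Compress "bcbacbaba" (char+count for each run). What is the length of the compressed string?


Input: bcbacbaba
Runs:
  'b' x 1 => "b1"
  'c' x 1 => "c1"
  'b' x 1 => "b1"
  'a' x 1 => "a1"
  'c' x 1 => "c1"
  'b' x 1 => "b1"
  'a' x 1 => "a1"
  'b' x 1 => "b1"
  'a' x 1 => "a1"
Compressed: "b1c1b1a1c1b1a1b1a1"
Compressed length: 18

18


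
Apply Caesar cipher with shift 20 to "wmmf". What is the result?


Caesar cipher: shift "wmmf" by 20
  'w' (pos 22) + 20 = pos 16 = 'q'
  'm' (pos 12) + 20 = pos 6 = 'g'
  'm' (pos 12) + 20 = pos 6 = 'g'
  'f' (pos 5) + 20 = pos 25 = 'z'
Result: qggz

qggz


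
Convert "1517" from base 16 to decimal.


Input: "1517" in base 16
Positional expansion:
  Digit '1' (value 1) x 16^3 = 4096
  Digit '5' (value 5) x 16^2 = 1280
  Digit '1' (value 1) x 16^1 = 16
  Digit '7' (value 7) x 16^0 = 7
Sum = 5399

5399


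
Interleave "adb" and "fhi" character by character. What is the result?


Interleaving "adb" and "fhi":
  Position 0: 'a' from first, 'f' from second => "af"
  Position 1: 'd' from first, 'h' from second => "dh"
  Position 2: 'b' from first, 'i' from second => "bi"
Result: afdhbi

afdhbi


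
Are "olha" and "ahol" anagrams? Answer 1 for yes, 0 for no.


Strings: "olha", "ahol"
Sorted first:  ahlo
Sorted second: ahlo
Sorted forms match => anagrams

1


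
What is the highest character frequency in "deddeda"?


Input: deddeda
Character counts:
  'a': 1
  'd': 4
  'e': 2
Maximum frequency: 4

4


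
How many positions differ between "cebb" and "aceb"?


Comparing "cebb" and "aceb" position by position:
  Position 0: 'c' vs 'a' => DIFFER
  Position 1: 'e' vs 'c' => DIFFER
  Position 2: 'b' vs 'e' => DIFFER
  Position 3: 'b' vs 'b' => same
Positions that differ: 3

3


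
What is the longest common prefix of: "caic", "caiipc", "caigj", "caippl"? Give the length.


Words: caic, caiipc, caigj, caippl
  Position 0: all 'c' => match
  Position 1: all 'a' => match
  Position 2: all 'i' => match
  Position 3: ('c', 'i', 'g', 'p') => mismatch, stop
LCP = "cai" (length 3)

3


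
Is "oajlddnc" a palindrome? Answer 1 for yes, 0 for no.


Input: oajlddnc
Reversed: cnddljao
  Compare pos 0 ('o') with pos 7 ('c'): MISMATCH
  Compare pos 1 ('a') with pos 6 ('n'): MISMATCH
  Compare pos 2 ('j') with pos 5 ('d'): MISMATCH
  Compare pos 3 ('l') with pos 4 ('d'): MISMATCH
Result: not a palindrome

0


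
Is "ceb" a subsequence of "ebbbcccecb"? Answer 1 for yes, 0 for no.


Check if "ceb" is a subsequence of "ebbbcccecb"
Greedy scan:
  Position 0 ('e'): no match needed
  Position 1 ('b'): no match needed
  Position 2 ('b'): no match needed
  Position 3 ('b'): no match needed
  Position 4 ('c'): matches sub[0] = 'c'
  Position 5 ('c'): no match needed
  Position 6 ('c'): no match needed
  Position 7 ('e'): matches sub[1] = 'e'
  Position 8 ('c'): no match needed
  Position 9 ('b'): matches sub[2] = 'b'
All 3 characters matched => is a subsequence

1


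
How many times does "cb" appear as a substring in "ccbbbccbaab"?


Searching for "cb" in "ccbbbccbaab"
Scanning each position:
  Position 0: "cc" => no
  Position 1: "cb" => MATCH
  Position 2: "bb" => no
  Position 3: "bb" => no
  Position 4: "bc" => no
  Position 5: "cc" => no
  Position 6: "cb" => MATCH
  Position 7: "ba" => no
  Position 8: "aa" => no
  Position 9: "ab" => no
Total occurrences: 2

2


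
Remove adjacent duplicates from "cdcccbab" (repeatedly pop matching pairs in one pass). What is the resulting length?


Input: cdcccbab
Stack-based adjacent duplicate removal:
  Read 'c': push. Stack: c
  Read 'd': push. Stack: cd
  Read 'c': push. Stack: cdc
  Read 'c': matches stack top 'c' => pop. Stack: cd
  Read 'c': push. Stack: cdc
  Read 'b': push. Stack: cdcb
  Read 'a': push. Stack: cdcba
  Read 'b': push. Stack: cdcbab
Final stack: "cdcbab" (length 6)

6


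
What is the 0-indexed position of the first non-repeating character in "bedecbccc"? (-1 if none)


Input: bedecbccc
Character frequencies:
  'b': 2
  'c': 4
  'd': 1
  'e': 2
Scanning left to right for freq == 1:
  Position 0 ('b'): freq=2, skip
  Position 1 ('e'): freq=2, skip
  Position 2 ('d'): unique! => answer = 2

2


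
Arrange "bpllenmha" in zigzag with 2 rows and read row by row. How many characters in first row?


Zigzag "bpllenmha" into 2 rows:
Placing characters:
  'b' => row 0
  'p' => row 1
  'l' => row 0
  'l' => row 1
  'e' => row 0
  'n' => row 1
  'm' => row 0
  'h' => row 1
  'a' => row 0
Rows:
  Row 0: "blema"
  Row 1: "plnh"
First row length: 5

5


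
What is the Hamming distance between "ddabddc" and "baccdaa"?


Comparing "ddabddc" and "baccdaa" position by position:
  Position 0: 'd' vs 'b' => differ
  Position 1: 'd' vs 'a' => differ
  Position 2: 'a' vs 'c' => differ
  Position 3: 'b' vs 'c' => differ
  Position 4: 'd' vs 'd' => same
  Position 5: 'd' vs 'a' => differ
  Position 6: 'c' vs 'a' => differ
Total differences (Hamming distance): 6

6


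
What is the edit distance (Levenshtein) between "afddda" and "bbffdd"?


Computing edit distance: "afddda" -> "bbffdd"
DP table:
           b    b    f    f    d    d
      0    1    2    3    4    5    6
  a   1    1    2    3    4    5    6
  f   2    2    2    2    3    4    5
  d   3    3    3    3    3    3    4
  d   4    4    4    4    4    3    3
  d   5    5    5    5    5    4    3
  a   6    6    6    6    6    5    4
Edit distance = dp[6][6] = 4

4


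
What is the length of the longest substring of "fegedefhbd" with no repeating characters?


Input: "fegedefhbd"
Sliding window (track last position of each char):
  Position 0 ('f'): window [0,0] length 1 -- new best
  Position 1 ('e'): window [0,1] length 2 -- new best
  Position 2 ('g'): window [0,2] length 3 -- new best
  Position 3 ('e'): repeat (last at 1), move window start to 2
  Position 3 ('e'): window [2,3] length 2
  Position 4 ('d'): window [2,4] length 3
  Position 5 ('e'): repeat (last at 3), move window start to 4
  Position 5 ('e'): window [4,5] length 2
  Position 6 ('f'): window [4,6] length 3
  Position 7 ('h'): window [4,7] length 4 -- new best
  Position 8 ('b'): window [4,8] length 5 -- new best
  Position 9 ('d'): repeat (last at 4), move window start to 5
  Position 9 ('d'): window [5,9] length 5
Longest substring with no repeats: "defhb" with length 5

5


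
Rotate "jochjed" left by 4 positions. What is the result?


Input: "jochjed", rotate left by 4
First 4 characters: "joch"
Remaining characters: "jed"
Concatenate remaining + first: "jed" + "joch" = "jedjoch"

jedjoch


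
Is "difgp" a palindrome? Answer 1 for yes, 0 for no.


Input: difgp
Reversed: pgfid
  Compare pos 0 ('d') with pos 4 ('p'): MISMATCH
  Compare pos 1 ('i') with pos 3 ('g'): MISMATCH
Result: not a palindrome

0


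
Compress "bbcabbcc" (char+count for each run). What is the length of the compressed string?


Input: bbcabbcc
Runs:
  'b' x 2 => "b2"
  'c' x 1 => "c1"
  'a' x 1 => "a1"
  'b' x 2 => "b2"
  'c' x 2 => "c2"
Compressed: "b2c1a1b2c2"
Compressed length: 10

10


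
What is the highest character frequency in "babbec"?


Input: babbec
Character counts:
  'a': 1
  'b': 3
  'c': 1
  'e': 1
Maximum frequency: 3

3


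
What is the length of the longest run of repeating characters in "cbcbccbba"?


Input: "cbcbccbba"
Scanning for longest run:
  Position 1 ('b'): new char, reset run to 1
  Position 2 ('c'): new char, reset run to 1
  Position 3 ('b'): new char, reset run to 1
  Position 4 ('c'): new char, reset run to 1
  Position 5 ('c'): continues run of 'c', length=2
  Position 6 ('b'): new char, reset run to 1
  Position 7 ('b'): continues run of 'b', length=2
  Position 8 ('a'): new char, reset run to 1
Longest run: 'c' with length 2

2


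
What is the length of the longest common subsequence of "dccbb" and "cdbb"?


LCS of "dccbb" and "cdbb"
DP table:
           c    d    b    b
      0    0    0    0    0
  d   0    0    1    1    1
  c   0    1    1    1    1
  c   0    1    1    1    1
  b   0    1    1    2    2
  b   0    1    1    2    3
LCS length = dp[5][4] = 3

3


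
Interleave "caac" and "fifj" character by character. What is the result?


Interleaving "caac" and "fifj":
  Position 0: 'c' from first, 'f' from second => "cf"
  Position 1: 'a' from first, 'i' from second => "ai"
  Position 2: 'a' from first, 'f' from second => "af"
  Position 3: 'c' from first, 'j' from second => "cj"
Result: cfaiafcj

cfaiafcj


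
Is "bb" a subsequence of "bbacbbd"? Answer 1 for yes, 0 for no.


Check if "bb" is a subsequence of "bbacbbd"
Greedy scan:
  Position 0 ('b'): matches sub[0] = 'b'
  Position 1 ('b'): matches sub[1] = 'b'
  Position 2 ('a'): no match needed
  Position 3 ('c'): no match needed
  Position 4 ('b'): no match needed
  Position 5 ('b'): no match needed
  Position 6 ('d'): no match needed
All 2 characters matched => is a subsequence

1


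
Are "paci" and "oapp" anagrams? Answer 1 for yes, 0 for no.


Strings: "paci", "oapp"
Sorted first:  acip
Sorted second: aopp
Differ at position 1: 'c' vs 'o' => not anagrams

0


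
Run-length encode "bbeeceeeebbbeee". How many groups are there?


Input: bbeeceeeebbbeee
Scanning for consecutive runs:
  Group 1: 'b' x 2 (positions 0-1)
  Group 2: 'e' x 2 (positions 2-3)
  Group 3: 'c' x 1 (positions 4-4)
  Group 4: 'e' x 4 (positions 5-8)
  Group 5: 'b' x 3 (positions 9-11)
  Group 6: 'e' x 3 (positions 12-14)
Total groups: 6

6


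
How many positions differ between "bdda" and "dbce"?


Comparing "bdda" and "dbce" position by position:
  Position 0: 'b' vs 'd' => DIFFER
  Position 1: 'd' vs 'b' => DIFFER
  Position 2: 'd' vs 'c' => DIFFER
  Position 3: 'a' vs 'e' => DIFFER
Positions that differ: 4

4


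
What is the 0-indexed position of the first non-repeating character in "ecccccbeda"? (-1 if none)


Input: ecccccbeda
Character frequencies:
  'a': 1
  'b': 1
  'c': 5
  'd': 1
  'e': 2
Scanning left to right for freq == 1:
  Position 0 ('e'): freq=2, skip
  Position 1 ('c'): freq=5, skip
  Position 2 ('c'): freq=5, skip
  Position 3 ('c'): freq=5, skip
  Position 4 ('c'): freq=5, skip
  Position 5 ('c'): freq=5, skip
  Position 6 ('b'): unique! => answer = 6

6


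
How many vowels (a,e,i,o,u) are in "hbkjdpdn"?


Input: hbkjdpdn
Checking each character:
  'h' at position 0: consonant
  'b' at position 1: consonant
  'k' at position 2: consonant
  'j' at position 3: consonant
  'd' at position 4: consonant
  'p' at position 5: consonant
  'd' at position 6: consonant
  'n' at position 7: consonant
Total vowels: 0

0


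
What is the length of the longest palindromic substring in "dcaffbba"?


Input: "dcaffbba"
Checking substrings for palindromes:
  [3:5] "ff" (len 2) => palindrome
  [5:7] "bb" (len 2) => palindrome
Longest palindromic substring: "ff" with length 2

2


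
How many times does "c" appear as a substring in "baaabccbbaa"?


Searching for "c" in "baaabccbbaa"
Scanning each position:
  Position 0: "b" => no
  Position 1: "a" => no
  Position 2: "a" => no
  Position 3: "a" => no
  Position 4: "b" => no
  Position 5: "c" => MATCH
  Position 6: "c" => MATCH
  Position 7: "b" => no
  Position 8: "b" => no
  Position 9: "a" => no
  Position 10: "a" => no
Total occurrences: 2

2


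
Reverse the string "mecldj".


Input: mecldj
Reading characters right to left:
  Position 5: 'j'
  Position 4: 'd'
  Position 3: 'l'
  Position 2: 'c'
  Position 1: 'e'
  Position 0: 'm'
Reversed: jdlcem

jdlcem


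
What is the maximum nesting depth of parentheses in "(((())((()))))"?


Input: "(((())((()))))"
Tracking depth:
  Position 0 '(': depth becomes 1
  Position 1 '(': depth becomes 2
  Position 2 '(': depth becomes 3
  Position 3 '(': depth becomes 4
  Position 4 ')': depth becomes 3
  Position 5 ')': depth becomes 2
  Position 6 '(': depth becomes 3
  Position 7 '(': depth becomes 4
  Position 8 '(': depth becomes 5
  Position 9 ')': depth becomes 4
  Position 10 ')': depth becomes 3
  Position 11 ')': depth becomes 2
  Position 12 ')': depth becomes 1
  Position 13 ')': depth becomes 0
Maximum depth reached: 5

5


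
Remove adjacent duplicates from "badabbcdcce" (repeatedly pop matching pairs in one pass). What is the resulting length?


Input: badabbcdcce
Stack-based adjacent duplicate removal:
  Read 'b': push. Stack: b
  Read 'a': push. Stack: ba
  Read 'd': push. Stack: bad
  Read 'a': push. Stack: bada
  Read 'b': push. Stack: badab
  Read 'b': matches stack top 'b' => pop. Stack: bada
  Read 'c': push. Stack: badac
  Read 'd': push. Stack: badacd
  Read 'c': push. Stack: badacdc
  Read 'c': matches stack top 'c' => pop. Stack: badacd
  Read 'e': push. Stack: badacde
Final stack: "badacde" (length 7)

7


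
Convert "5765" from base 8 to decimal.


Input: "5765" in base 8
Positional expansion:
  Digit '5' (value 5) x 8^3 = 2560
  Digit '7' (value 7) x 8^2 = 448
  Digit '6' (value 6) x 8^1 = 48
  Digit '5' (value 5) x 8^0 = 5
Sum = 3061

3061


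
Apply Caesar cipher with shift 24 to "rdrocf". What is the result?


Caesar cipher: shift "rdrocf" by 24
  'r' (pos 17) + 24 = pos 15 = 'p'
  'd' (pos 3) + 24 = pos 1 = 'b'
  'r' (pos 17) + 24 = pos 15 = 'p'
  'o' (pos 14) + 24 = pos 12 = 'm'
  'c' (pos 2) + 24 = pos 0 = 'a'
  'f' (pos 5) + 24 = pos 3 = 'd'
Result: pbpmad

pbpmad


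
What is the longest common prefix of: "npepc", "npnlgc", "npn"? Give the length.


Words: npepc, npnlgc, npn
  Position 0: all 'n' => match
  Position 1: all 'p' => match
  Position 2: ('e', 'n', 'n') => mismatch, stop
LCP = "np" (length 2)

2


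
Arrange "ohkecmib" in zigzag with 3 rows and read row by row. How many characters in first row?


Zigzag "ohkecmib" into 3 rows:
Placing characters:
  'o' => row 0
  'h' => row 1
  'k' => row 2
  'e' => row 1
  'c' => row 0
  'm' => row 1
  'i' => row 2
  'b' => row 1
Rows:
  Row 0: "oc"
  Row 1: "hemb"
  Row 2: "ki"
First row length: 2

2


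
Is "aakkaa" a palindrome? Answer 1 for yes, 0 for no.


Input: aakkaa
Reversed: aakkaa
  Compare pos 0 ('a') with pos 5 ('a'): match
  Compare pos 1 ('a') with pos 4 ('a'): match
  Compare pos 2 ('k') with pos 3 ('k'): match
Result: palindrome

1


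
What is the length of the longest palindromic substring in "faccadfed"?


Input: "faccadfed"
Checking substrings for palindromes:
  [1:5] "acca" (len 4) => palindrome
  [2:4] "cc" (len 2) => palindrome
Longest palindromic substring: "acca" with length 4

4


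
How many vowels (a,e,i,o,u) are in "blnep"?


Input: blnep
Checking each character:
  'b' at position 0: consonant
  'l' at position 1: consonant
  'n' at position 2: consonant
  'e' at position 3: vowel (running total: 1)
  'p' at position 4: consonant
Total vowels: 1

1


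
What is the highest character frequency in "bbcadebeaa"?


Input: bbcadebeaa
Character counts:
  'a': 3
  'b': 3
  'c': 1
  'd': 1
  'e': 2
Maximum frequency: 3

3


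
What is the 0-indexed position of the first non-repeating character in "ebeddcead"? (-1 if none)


Input: ebeddcead
Character frequencies:
  'a': 1
  'b': 1
  'c': 1
  'd': 3
  'e': 3
Scanning left to right for freq == 1:
  Position 0 ('e'): freq=3, skip
  Position 1 ('b'): unique! => answer = 1

1


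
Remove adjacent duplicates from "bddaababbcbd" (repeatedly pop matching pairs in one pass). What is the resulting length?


Input: bddaababbcbd
Stack-based adjacent duplicate removal:
  Read 'b': push. Stack: b
  Read 'd': push. Stack: bd
  Read 'd': matches stack top 'd' => pop. Stack: b
  Read 'a': push. Stack: ba
  Read 'a': matches stack top 'a' => pop. Stack: b
  Read 'b': matches stack top 'b' => pop. Stack: (empty)
  Read 'a': push. Stack: a
  Read 'b': push. Stack: ab
  Read 'b': matches stack top 'b' => pop. Stack: a
  Read 'c': push. Stack: ac
  Read 'b': push. Stack: acb
  Read 'd': push. Stack: acbd
Final stack: "acbd" (length 4)

4


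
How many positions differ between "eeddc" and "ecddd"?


Comparing "eeddc" and "ecddd" position by position:
  Position 0: 'e' vs 'e' => same
  Position 1: 'e' vs 'c' => DIFFER
  Position 2: 'd' vs 'd' => same
  Position 3: 'd' vs 'd' => same
  Position 4: 'c' vs 'd' => DIFFER
Positions that differ: 2

2


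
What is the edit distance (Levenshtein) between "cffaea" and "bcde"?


Computing edit distance: "cffaea" -> "bcde"
DP table:
           b    c    d    e
      0    1    2    3    4
  c   1    1    1    2    3
  f   2    2    2    2    3
  f   3    3    3    3    3
  a   4    4    4    4    4
  e   5    5    5    5    4
  a   6    6    6    6    5
Edit distance = dp[6][4] = 5

5


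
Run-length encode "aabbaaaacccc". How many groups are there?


Input: aabbaaaacccc
Scanning for consecutive runs:
  Group 1: 'a' x 2 (positions 0-1)
  Group 2: 'b' x 2 (positions 2-3)
  Group 3: 'a' x 4 (positions 4-7)
  Group 4: 'c' x 4 (positions 8-11)
Total groups: 4

4


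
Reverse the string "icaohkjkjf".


Input: icaohkjkjf
Reading characters right to left:
  Position 9: 'f'
  Position 8: 'j'
  Position 7: 'k'
  Position 6: 'j'
  Position 5: 'k'
  Position 4: 'h'
  Position 3: 'o'
  Position 2: 'a'
  Position 1: 'c'
  Position 0: 'i'
Reversed: fjkjkhoaci

fjkjkhoaci


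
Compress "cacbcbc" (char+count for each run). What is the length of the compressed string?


Input: cacbcbc
Runs:
  'c' x 1 => "c1"
  'a' x 1 => "a1"
  'c' x 1 => "c1"
  'b' x 1 => "b1"
  'c' x 1 => "c1"
  'b' x 1 => "b1"
  'c' x 1 => "c1"
Compressed: "c1a1c1b1c1b1c1"
Compressed length: 14

14


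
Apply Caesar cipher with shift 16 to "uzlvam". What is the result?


Caesar cipher: shift "uzlvam" by 16
  'u' (pos 20) + 16 = pos 10 = 'k'
  'z' (pos 25) + 16 = pos 15 = 'p'
  'l' (pos 11) + 16 = pos 1 = 'b'
  'v' (pos 21) + 16 = pos 11 = 'l'
  'a' (pos 0) + 16 = pos 16 = 'q'
  'm' (pos 12) + 16 = pos 2 = 'c'
Result: kpblqc

kpblqc


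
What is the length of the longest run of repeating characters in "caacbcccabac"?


Input: "caacbcccabac"
Scanning for longest run:
  Position 1 ('a'): new char, reset run to 1
  Position 2 ('a'): continues run of 'a', length=2
  Position 3 ('c'): new char, reset run to 1
  Position 4 ('b'): new char, reset run to 1
  Position 5 ('c'): new char, reset run to 1
  Position 6 ('c'): continues run of 'c', length=2
  Position 7 ('c'): continues run of 'c', length=3
  Position 8 ('a'): new char, reset run to 1
  Position 9 ('b'): new char, reset run to 1
  Position 10 ('a'): new char, reset run to 1
  Position 11 ('c'): new char, reset run to 1
Longest run: 'c' with length 3

3


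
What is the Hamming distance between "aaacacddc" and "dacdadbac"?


Comparing "aaacacddc" and "dacdadbac" position by position:
  Position 0: 'a' vs 'd' => differ
  Position 1: 'a' vs 'a' => same
  Position 2: 'a' vs 'c' => differ
  Position 3: 'c' vs 'd' => differ
  Position 4: 'a' vs 'a' => same
  Position 5: 'c' vs 'd' => differ
  Position 6: 'd' vs 'b' => differ
  Position 7: 'd' vs 'a' => differ
  Position 8: 'c' vs 'c' => same
Total differences (Hamming distance): 6

6


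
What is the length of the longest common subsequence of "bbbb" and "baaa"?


LCS of "bbbb" and "baaa"
DP table:
           b    a    a    a
      0    0    0    0    0
  b   0    1    1    1    1
  b   0    1    1    1    1
  b   0    1    1    1    1
  b   0    1    1    1    1
LCS length = dp[4][4] = 1

1


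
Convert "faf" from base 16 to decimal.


Input: "faf" in base 16
Positional expansion:
  Digit 'f' (value 15) x 16^2 = 3840
  Digit 'a' (value 10) x 16^1 = 160
  Digit 'f' (value 15) x 16^0 = 15
Sum = 4015

4015


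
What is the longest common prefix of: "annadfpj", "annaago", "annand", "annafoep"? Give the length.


Words: annadfpj, annaago, annand, annafoep
  Position 0: all 'a' => match
  Position 1: all 'n' => match
  Position 2: all 'n' => match
  Position 3: all 'a' => match
  Position 4: ('d', 'a', 'n', 'f') => mismatch, stop
LCP = "anna" (length 4)

4


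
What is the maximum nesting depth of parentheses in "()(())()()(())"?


Input: "()(())()()(())"
Tracking depth:
  Position 0 '(': depth becomes 1
  Position 1 ')': depth becomes 0
  Position 2 '(': depth becomes 1
  Position 3 '(': depth becomes 2
  Position 4 ')': depth becomes 1
  Position 5 ')': depth becomes 0
  Position 6 '(': depth becomes 1
  Position 7 ')': depth becomes 0
  Position 8 '(': depth becomes 1
  Position 9 ')': depth becomes 0
  Position 10 '(': depth becomes 1
  Position 11 '(': depth becomes 2
  Position 12 ')': depth becomes 1
  Position 13 ')': depth becomes 0
Maximum depth reached: 2

2


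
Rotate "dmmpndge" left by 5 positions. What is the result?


Input: "dmmpndge", rotate left by 5
First 5 characters: "dmmpn"
Remaining characters: "dge"
Concatenate remaining + first: "dge" + "dmmpn" = "dgedmmpn"

dgedmmpn


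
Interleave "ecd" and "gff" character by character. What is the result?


Interleaving "ecd" and "gff":
  Position 0: 'e' from first, 'g' from second => "eg"
  Position 1: 'c' from first, 'f' from second => "cf"
  Position 2: 'd' from first, 'f' from second => "df"
Result: egcfdf

egcfdf


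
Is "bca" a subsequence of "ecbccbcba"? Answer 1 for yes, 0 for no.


Check if "bca" is a subsequence of "ecbccbcba"
Greedy scan:
  Position 0 ('e'): no match needed
  Position 1 ('c'): no match needed
  Position 2 ('b'): matches sub[0] = 'b'
  Position 3 ('c'): matches sub[1] = 'c'
  Position 4 ('c'): no match needed
  Position 5 ('b'): no match needed
  Position 6 ('c'): no match needed
  Position 7 ('b'): no match needed
  Position 8 ('a'): matches sub[2] = 'a'
All 3 characters matched => is a subsequence

1


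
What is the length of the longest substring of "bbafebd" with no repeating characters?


Input: "bbafebd"
Sliding window (track last position of each char):
  Position 0 ('b'): window [0,0] length 1 -- new best
  Position 1 ('b'): repeat (last at 0), move window start to 1
  Position 1 ('b'): window [1,1] length 1
  Position 2 ('a'): window [1,2] length 2 -- new best
  Position 3 ('f'): window [1,3] length 3 -- new best
  Position 4 ('e'): window [1,4] length 4 -- new best
  Position 5 ('b'): repeat (last at 1), move window start to 2
  Position 5 ('b'): window [2,5] length 4
  Position 6 ('d'): window [2,6] length 5 -- new best
Longest substring with no repeats: "afebd" with length 5

5


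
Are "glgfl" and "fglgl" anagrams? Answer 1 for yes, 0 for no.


Strings: "glgfl", "fglgl"
Sorted first:  fggll
Sorted second: fggll
Sorted forms match => anagrams

1


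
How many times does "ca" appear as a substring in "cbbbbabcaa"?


Searching for "ca" in "cbbbbabcaa"
Scanning each position:
  Position 0: "cb" => no
  Position 1: "bb" => no
  Position 2: "bb" => no
  Position 3: "bb" => no
  Position 4: "ba" => no
  Position 5: "ab" => no
  Position 6: "bc" => no
  Position 7: "ca" => MATCH
  Position 8: "aa" => no
Total occurrences: 1

1


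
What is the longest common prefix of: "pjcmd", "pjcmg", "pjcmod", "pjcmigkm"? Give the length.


Words: pjcmd, pjcmg, pjcmod, pjcmigkm
  Position 0: all 'p' => match
  Position 1: all 'j' => match
  Position 2: all 'c' => match
  Position 3: all 'm' => match
  Position 4: ('d', 'g', 'o', 'i') => mismatch, stop
LCP = "pjcm" (length 4)

4


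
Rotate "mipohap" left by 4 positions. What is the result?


Input: "mipohap", rotate left by 4
First 4 characters: "mipo"
Remaining characters: "hap"
Concatenate remaining + first: "hap" + "mipo" = "hapmipo"

hapmipo


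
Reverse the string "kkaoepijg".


Input: kkaoepijg
Reading characters right to left:
  Position 8: 'g'
  Position 7: 'j'
  Position 6: 'i'
  Position 5: 'p'
  Position 4: 'e'
  Position 3: 'o'
  Position 2: 'a'
  Position 1: 'k'
  Position 0: 'k'
Reversed: gjipeoakk

gjipeoakk


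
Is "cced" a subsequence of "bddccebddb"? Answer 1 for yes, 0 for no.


Check if "cced" is a subsequence of "bddccebddb"
Greedy scan:
  Position 0 ('b'): no match needed
  Position 1 ('d'): no match needed
  Position 2 ('d'): no match needed
  Position 3 ('c'): matches sub[0] = 'c'
  Position 4 ('c'): matches sub[1] = 'c'
  Position 5 ('e'): matches sub[2] = 'e'
  Position 6 ('b'): no match needed
  Position 7 ('d'): matches sub[3] = 'd'
  Position 8 ('d'): no match needed
  Position 9 ('b'): no match needed
All 4 characters matched => is a subsequence

1


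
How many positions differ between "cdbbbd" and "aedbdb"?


Comparing "cdbbbd" and "aedbdb" position by position:
  Position 0: 'c' vs 'a' => DIFFER
  Position 1: 'd' vs 'e' => DIFFER
  Position 2: 'b' vs 'd' => DIFFER
  Position 3: 'b' vs 'b' => same
  Position 4: 'b' vs 'd' => DIFFER
  Position 5: 'd' vs 'b' => DIFFER
Positions that differ: 5

5


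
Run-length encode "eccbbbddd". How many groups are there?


Input: eccbbbddd
Scanning for consecutive runs:
  Group 1: 'e' x 1 (positions 0-0)
  Group 2: 'c' x 2 (positions 1-2)
  Group 3: 'b' x 3 (positions 3-5)
  Group 4: 'd' x 3 (positions 6-8)
Total groups: 4

4


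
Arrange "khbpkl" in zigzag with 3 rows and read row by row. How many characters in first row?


Zigzag "khbpkl" into 3 rows:
Placing characters:
  'k' => row 0
  'h' => row 1
  'b' => row 2
  'p' => row 1
  'k' => row 0
  'l' => row 1
Rows:
  Row 0: "kk"
  Row 1: "hpl"
  Row 2: "b"
First row length: 2

2


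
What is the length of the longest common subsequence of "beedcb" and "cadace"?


LCS of "beedcb" and "cadace"
DP table:
           c    a    d    a    c    e
      0    0    0    0    0    0    0
  b   0    0    0    0    0    0    0
  e   0    0    0    0    0    0    1
  e   0    0    0    0    0    0    1
  d   0    0    0    1    1    1    1
  c   0    1    1    1    1    2    2
  b   0    1    1    1    1    2    2
LCS length = dp[6][6] = 2

2


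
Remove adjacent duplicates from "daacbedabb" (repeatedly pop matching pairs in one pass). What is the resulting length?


Input: daacbedabb
Stack-based adjacent duplicate removal:
  Read 'd': push. Stack: d
  Read 'a': push. Stack: da
  Read 'a': matches stack top 'a' => pop. Stack: d
  Read 'c': push. Stack: dc
  Read 'b': push. Stack: dcb
  Read 'e': push. Stack: dcbe
  Read 'd': push. Stack: dcbed
  Read 'a': push. Stack: dcbeda
  Read 'b': push. Stack: dcbedab
  Read 'b': matches stack top 'b' => pop. Stack: dcbeda
Final stack: "dcbeda" (length 6)

6


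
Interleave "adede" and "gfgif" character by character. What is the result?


Interleaving "adede" and "gfgif":
  Position 0: 'a' from first, 'g' from second => "ag"
  Position 1: 'd' from first, 'f' from second => "df"
  Position 2: 'e' from first, 'g' from second => "eg"
  Position 3: 'd' from first, 'i' from second => "di"
  Position 4: 'e' from first, 'f' from second => "ef"
Result: agdfegdief

agdfegdief


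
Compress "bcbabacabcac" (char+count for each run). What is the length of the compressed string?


Input: bcbabacabcac
Runs:
  'b' x 1 => "b1"
  'c' x 1 => "c1"
  'b' x 1 => "b1"
  'a' x 1 => "a1"
  'b' x 1 => "b1"
  'a' x 1 => "a1"
  'c' x 1 => "c1"
  'a' x 1 => "a1"
  'b' x 1 => "b1"
  'c' x 1 => "c1"
  'a' x 1 => "a1"
  'c' x 1 => "c1"
Compressed: "b1c1b1a1b1a1c1a1b1c1a1c1"
Compressed length: 24

24


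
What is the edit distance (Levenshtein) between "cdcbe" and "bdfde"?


Computing edit distance: "cdcbe" -> "bdfde"
DP table:
           b    d    f    d    e
      0    1    2    3    4    5
  c   1    1    2    3    4    5
  d   2    2    1    2    3    4
  c   3    3    2    2    3    4
  b   4    3    3    3    3    4
  e   5    4    4    4    4    3
Edit distance = dp[5][5] = 3

3


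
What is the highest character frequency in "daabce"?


Input: daabce
Character counts:
  'a': 2
  'b': 1
  'c': 1
  'd': 1
  'e': 1
Maximum frequency: 2

2


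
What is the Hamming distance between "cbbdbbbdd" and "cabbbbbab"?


Comparing "cbbdbbbdd" and "cabbbbbab" position by position:
  Position 0: 'c' vs 'c' => same
  Position 1: 'b' vs 'a' => differ
  Position 2: 'b' vs 'b' => same
  Position 3: 'd' vs 'b' => differ
  Position 4: 'b' vs 'b' => same
  Position 5: 'b' vs 'b' => same
  Position 6: 'b' vs 'b' => same
  Position 7: 'd' vs 'a' => differ
  Position 8: 'd' vs 'b' => differ
Total differences (Hamming distance): 4

4


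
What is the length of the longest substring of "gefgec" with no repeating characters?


Input: "gefgec"
Sliding window (track last position of each char):
  Position 0 ('g'): window [0,0] length 1 -- new best
  Position 1 ('e'): window [0,1] length 2 -- new best
  Position 2 ('f'): window [0,2] length 3 -- new best
  Position 3 ('g'): repeat (last at 0), move window start to 1
  Position 3 ('g'): window [1,3] length 3
  Position 4 ('e'): repeat (last at 1), move window start to 2
  Position 4 ('e'): window [2,4] length 3
  Position 5 ('c'): window [2,5] length 4 -- new best
Longest substring with no repeats: "fgec" with length 4

4


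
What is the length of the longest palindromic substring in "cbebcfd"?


Input: "cbebcfd"
Checking substrings for palindromes:
  [0:5] "cbebc" (len 5) => palindrome
  [1:4] "beb" (len 3) => palindrome
Longest palindromic substring: "cbebc" with length 5

5


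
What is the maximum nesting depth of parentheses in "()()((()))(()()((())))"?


Input: "()()((()))(()()((())))"
Tracking depth:
  Position 0 '(': depth becomes 1
  Position 1 ')': depth becomes 0
  Position 2 '(': depth becomes 1
  Position 3 ')': depth becomes 0
  Position 4 '(': depth becomes 1
  Position 5 '(': depth becomes 2
  Position 6 '(': depth becomes 3
  Position 7 ')': depth becomes 2
  Position 8 ')': depth becomes 1
  Position 9 ')': depth becomes 0
  Position 10 '(': depth becomes 1
  Position 11 '(': depth becomes 2
  Position 12 ')': depth becomes 1
  Position 13 '(': depth becomes 2
  Position 14 ')': depth becomes 1
  Position 15 '(': depth becomes 2
  Position 16 '(': depth becomes 3
  Position 17 '(': depth becomes 4
  Position 18 ')': depth becomes 3
  Position 19 ')': depth becomes 2
  Position 20 ')': depth becomes 1
  Position 21 ')': depth becomes 0
Maximum depth reached: 4

4


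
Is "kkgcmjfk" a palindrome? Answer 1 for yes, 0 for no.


Input: kkgcmjfk
Reversed: kfjmcgkk
  Compare pos 0 ('k') with pos 7 ('k'): match
  Compare pos 1 ('k') with pos 6 ('f'): MISMATCH
  Compare pos 2 ('g') with pos 5 ('j'): MISMATCH
  Compare pos 3 ('c') with pos 4 ('m'): MISMATCH
Result: not a palindrome

0


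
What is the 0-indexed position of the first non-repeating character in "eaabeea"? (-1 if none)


Input: eaabeea
Character frequencies:
  'a': 3
  'b': 1
  'e': 3
Scanning left to right for freq == 1:
  Position 0 ('e'): freq=3, skip
  Position 1 ('a'): freq=3, skip
  Position 2 ('a'): freq=3, skip
  Position 3 ('b'): unique! => answer = 3

3


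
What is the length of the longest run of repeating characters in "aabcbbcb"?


Input: "aabcbbcb"
Scanning for longest run:
  Position 1 ('a'): continues run of 'a', length=2
  Position 2 ('b'): new char, reset run to 1
  Position 3 ('c'): new char, reset run to 1
  Position 4 ('b'): new char, reset run to 1
  Position 5 ('b'): continues run of 'b', length=2
  Position 6 ('c'): new char, reset run to 1
  Position 7 ('b'): new char, reset run to 1
Longest run: 'a' with length 2

2


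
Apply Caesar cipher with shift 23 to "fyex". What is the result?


Caesar cipher: shift "fyex" by 23
  'f' (pos 5) + 23 = pos 2 = 'c'
  'y' (pos 24) + 23 = pos 21 = 'v'
  'e' (pos 4) + 23 = pos 1 = 'b'
  'x' (pos 23) + 23 = pos 20 = 'u'
Result: cvbu

cvbu


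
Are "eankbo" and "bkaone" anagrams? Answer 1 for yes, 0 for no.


Strings: "eankbo", "bkaone"
Sorted first:  abekno
Sorted second: abekno
Sorted forms match => anagrams

1


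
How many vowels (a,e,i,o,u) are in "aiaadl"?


Input: aiaadl
Checking each character:
  'a' at position 0: vowel (running total: 1)
  'i' at position 1: vowel (running total: 2)
  'a' at position 2: vowel (running total: 3)
  'a' at position 3: vowel (running total: 4)
  'd' at position 4: consonant
  'l' at position 5: consonant
Total vowels: 4

4


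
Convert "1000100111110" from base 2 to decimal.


Input: "1000100111110" in base 2
Positional expansion:
  Digit '1' (value 1) x 2^12 = 4096
  Digit '0' (value 0) x 2^11 = 0
  Digit '0' (value 0) x 2^10 = 0
  Digit '0' (value 0) x 2^9 = 0
  Digit '1' (value 1) x 2^8 = 256
  Digit '0' (value 0) x 2^7 = 0
  Digit '0' (value 0) x 2^6 = 0
  Digit '1' (value 1) x 2^5 = 32
  Digit '1' (value 1) x 2^4 = 16
  Digit '1' (value 1) x 2^3 = 8
  Digit '1' (value 1) x 2^2 = 4
  Digit '1' (value 1) x 2^1 = 2
  Digit '0' (value 0) x 2^0 = 0
Sum = 4414

4414


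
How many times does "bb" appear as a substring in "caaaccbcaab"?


Searching for "bb" in "caaaccbcaab"
Scanning each position:
  Position 0: "ca" => no
  Position 1: "aa" => no
  Position 2: "aa" => no
  Position 3: "ac" => no
  Position 4: "cc" => no
  Position 5: "cb" => no
  Position 6: "bc" => no
  Position 7: "ca" => no
  Position 8: "aa" => no
  Position 9: "ab" => no
Total occurrences: 0

0


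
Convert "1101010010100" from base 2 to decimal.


Input: "1101010010100" in base 2
Positional expansion:
  Digit '1' (value 1) x 2^12 = 4096
  Digit '1' (value 1) x 2^11 = 2048
  Digit '0' (value 0) x 2^10 = 0
  Digit '1' (value 1) x 2^9 = 512
  Digit '0' (value 0) x 2^8 = 0
  Digit '1' (value 1) x 2^7 = 128
  Digit '0' (value 0) x 2^6 = 0
  Digit '0' (value 0) x 2^5 = 0
  Digit '1' (value 1) x 2^4 = 16
  Digit '0' (value 0) x 2^3 = 0
  Digit '1' (value 1) x 2^2 = 4
  Digit '0' (value 0) x 2^1 = 0
  Digit '0' (value 0) x 2^0 = 0
Sum = 6804

6804


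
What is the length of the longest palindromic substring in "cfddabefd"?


Input: "cfddabefd"
Checking substrings for palindromes:
  [2:4] "dd" (len 2) => palindrome
Longest palindromic substring: "dd" with length 2

2


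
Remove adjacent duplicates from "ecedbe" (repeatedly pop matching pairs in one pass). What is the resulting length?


Input: ecedbe
Stack-based adjacent duplicate removal:
  Read 'e': push. Stack: e
  Read 'c': push. Stack: ec
  Read 'e': push. Stack: ece
  Read 'd': push. Stack: eced
  Read 'b': push. Stack: ecedb
  Read 'e': push. Stack: ecedbe
Final stack: "ecedbe" (length 6)

6


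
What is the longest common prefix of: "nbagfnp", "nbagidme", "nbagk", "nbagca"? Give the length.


Words: nbagfnp, nbagidme, nbagk, nbagca
  Position 0: all 'n' => match
  Position 1: all 'b' => match
  Position 2: all 'a' => match
  Position 3: all 'g' => match
  Position 4: ('f', 'i', 'k', 'c') => mismatch, stop
LCP = "nbag" (length 4)

4
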